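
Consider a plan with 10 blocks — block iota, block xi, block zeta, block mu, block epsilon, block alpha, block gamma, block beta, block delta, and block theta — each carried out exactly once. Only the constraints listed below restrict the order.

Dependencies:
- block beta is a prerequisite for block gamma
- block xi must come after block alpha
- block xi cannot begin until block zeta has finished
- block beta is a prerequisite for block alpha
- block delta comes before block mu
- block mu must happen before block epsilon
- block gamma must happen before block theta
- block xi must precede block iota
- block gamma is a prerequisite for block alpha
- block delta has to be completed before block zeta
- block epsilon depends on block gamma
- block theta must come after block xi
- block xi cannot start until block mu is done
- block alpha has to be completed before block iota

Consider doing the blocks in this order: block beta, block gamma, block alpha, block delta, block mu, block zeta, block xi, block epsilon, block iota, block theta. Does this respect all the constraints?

Yes

Every stated constraint is respected: block gamma sits at position 2, ahead of block theta at position 10, and each of the other listed pairs likewise has the predecessor earlier in the sequence.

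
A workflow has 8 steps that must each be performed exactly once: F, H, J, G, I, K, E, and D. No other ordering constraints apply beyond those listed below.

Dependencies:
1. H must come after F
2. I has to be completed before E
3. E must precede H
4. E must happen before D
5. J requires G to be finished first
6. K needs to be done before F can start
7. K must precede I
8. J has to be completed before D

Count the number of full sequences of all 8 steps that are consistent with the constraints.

118

The steps with no prerequisites are G, K; any of them can be placed first.
Enumerating by repeatedly choosing an available step (one whose prerequisites are all placed) gives 118 distinct complete orderings.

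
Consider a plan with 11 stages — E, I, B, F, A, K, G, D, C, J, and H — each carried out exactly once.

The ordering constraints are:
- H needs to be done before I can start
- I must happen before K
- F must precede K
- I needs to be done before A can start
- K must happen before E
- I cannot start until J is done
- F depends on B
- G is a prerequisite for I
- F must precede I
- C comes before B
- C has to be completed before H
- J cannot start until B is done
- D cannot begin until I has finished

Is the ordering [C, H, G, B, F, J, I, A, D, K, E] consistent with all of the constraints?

Yes

Checking each listed constraint against this order: for instance, F is in position 5 and K in position 10, so that constraint holds — and the remaining constraints check out the same way.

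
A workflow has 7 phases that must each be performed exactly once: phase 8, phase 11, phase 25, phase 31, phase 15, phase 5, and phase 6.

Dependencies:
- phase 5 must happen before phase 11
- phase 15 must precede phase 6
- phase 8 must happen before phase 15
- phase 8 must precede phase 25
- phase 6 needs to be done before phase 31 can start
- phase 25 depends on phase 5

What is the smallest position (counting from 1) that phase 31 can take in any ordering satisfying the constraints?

The phases that are forced before phase 31, directly or transitively, are phase 8, phase 15, phase 6. That's 3 phases.
So at minimum 3 phases come before phase 31, putting phase 31 no earlier than position 4. That position is achievable by scheduling exactly those predecessors first.

4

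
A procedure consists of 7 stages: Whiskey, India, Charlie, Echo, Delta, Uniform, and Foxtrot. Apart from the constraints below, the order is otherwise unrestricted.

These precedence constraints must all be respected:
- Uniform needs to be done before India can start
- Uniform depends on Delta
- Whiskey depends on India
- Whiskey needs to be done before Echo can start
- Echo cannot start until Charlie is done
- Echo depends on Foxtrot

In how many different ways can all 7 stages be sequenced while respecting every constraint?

30

The stages with no prerequisites are Charlie, Delta, Foxtrot; any of them can be placed first.
Enumerating by repeatedly choosing an available stage (one whose prerequisites are all placed) gives 30 distinct complete orderings.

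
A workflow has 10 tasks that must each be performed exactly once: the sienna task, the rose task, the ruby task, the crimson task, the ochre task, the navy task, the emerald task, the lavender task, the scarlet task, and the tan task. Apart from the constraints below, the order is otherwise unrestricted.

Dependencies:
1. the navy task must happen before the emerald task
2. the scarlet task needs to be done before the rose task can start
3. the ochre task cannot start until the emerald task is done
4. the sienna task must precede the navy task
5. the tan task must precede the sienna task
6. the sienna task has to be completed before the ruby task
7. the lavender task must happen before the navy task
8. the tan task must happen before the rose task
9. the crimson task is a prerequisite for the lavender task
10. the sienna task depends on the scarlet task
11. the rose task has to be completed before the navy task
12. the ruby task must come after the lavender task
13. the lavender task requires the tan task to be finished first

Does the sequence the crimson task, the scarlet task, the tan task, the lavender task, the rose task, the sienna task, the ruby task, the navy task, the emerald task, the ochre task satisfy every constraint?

Going through the constraints one by one, each required predecessor appears earlier in the sequence than its dependent — e.g. the lavender task (position 4) is before the navy task (position 8), as required.

Yes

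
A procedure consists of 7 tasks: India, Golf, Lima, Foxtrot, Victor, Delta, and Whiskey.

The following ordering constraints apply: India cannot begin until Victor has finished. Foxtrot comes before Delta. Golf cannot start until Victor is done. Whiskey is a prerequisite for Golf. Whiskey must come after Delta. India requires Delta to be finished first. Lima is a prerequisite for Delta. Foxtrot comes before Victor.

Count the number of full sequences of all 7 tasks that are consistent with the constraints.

19

The tasks with no prerequisites are Lima, Foxtrot; any of them can be placed first.
Systematically extending each partial ordering one task at a time and counting, there are 19 complete orderings.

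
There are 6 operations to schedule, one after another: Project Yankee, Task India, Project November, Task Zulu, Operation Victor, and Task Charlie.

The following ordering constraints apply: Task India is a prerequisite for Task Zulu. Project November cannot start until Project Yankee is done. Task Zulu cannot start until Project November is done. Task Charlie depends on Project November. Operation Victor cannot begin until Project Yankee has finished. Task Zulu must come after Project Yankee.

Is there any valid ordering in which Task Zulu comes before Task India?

No

The constraints give a chain Task India → Task Zulu, which forces Task India before Task Zulu.
So no valid ordering can have Task Zulu before Task India.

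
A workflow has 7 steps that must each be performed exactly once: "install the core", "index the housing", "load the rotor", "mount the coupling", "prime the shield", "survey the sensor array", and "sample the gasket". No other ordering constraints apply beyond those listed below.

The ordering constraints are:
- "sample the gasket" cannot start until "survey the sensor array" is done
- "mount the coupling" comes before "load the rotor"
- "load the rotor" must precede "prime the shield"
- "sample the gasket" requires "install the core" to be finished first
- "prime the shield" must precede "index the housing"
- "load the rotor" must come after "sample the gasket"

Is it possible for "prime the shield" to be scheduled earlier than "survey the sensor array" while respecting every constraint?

No

There is a dependency chain "survey the sensor array" → "sample the gasket" → "load the rotor" → "prime the shield", so "prime the shield" always comes after "survey the sensor array".
Hence "prime the shield" can never be scheduled before "survey the sensor array".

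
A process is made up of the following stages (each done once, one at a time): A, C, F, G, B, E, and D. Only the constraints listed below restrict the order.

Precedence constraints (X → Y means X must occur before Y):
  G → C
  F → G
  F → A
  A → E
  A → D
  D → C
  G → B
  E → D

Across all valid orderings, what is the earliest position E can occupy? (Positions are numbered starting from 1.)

3

The stages that are forced before E, directly or transitively, are A, F. That's 2 stages.
With 2 mandatory predecessors, the earliest E can sit is position 2+1 = 3, and placing just those 2 first achieves it.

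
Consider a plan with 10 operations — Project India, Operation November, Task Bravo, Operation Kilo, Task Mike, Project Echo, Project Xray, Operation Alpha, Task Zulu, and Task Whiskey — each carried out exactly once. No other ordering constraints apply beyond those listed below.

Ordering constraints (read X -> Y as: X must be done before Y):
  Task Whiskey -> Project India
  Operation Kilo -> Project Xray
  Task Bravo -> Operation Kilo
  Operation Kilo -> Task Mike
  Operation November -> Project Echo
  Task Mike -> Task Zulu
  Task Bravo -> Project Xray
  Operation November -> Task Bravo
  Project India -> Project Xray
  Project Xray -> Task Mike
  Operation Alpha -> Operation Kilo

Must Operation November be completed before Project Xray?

Yes

There is a constraint chain Operation November → Task Bravo → Project Xray.
So Operation November must precede Project Xray in any valid ordering.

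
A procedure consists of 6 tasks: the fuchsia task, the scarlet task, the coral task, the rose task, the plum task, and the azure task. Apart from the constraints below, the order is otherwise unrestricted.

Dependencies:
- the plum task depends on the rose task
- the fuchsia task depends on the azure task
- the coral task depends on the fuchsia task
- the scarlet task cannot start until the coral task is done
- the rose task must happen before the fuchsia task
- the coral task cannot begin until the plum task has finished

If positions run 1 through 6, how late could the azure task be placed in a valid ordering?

3

Following every chain forward from the azure task, the tasks that must come later are the fuchsia task, the scarlet task, the coral task — 3 of them.
So at least 3 tasks follow the azure task, putting the azure task no later than position 3. That position is achievable by scheduling everything else first.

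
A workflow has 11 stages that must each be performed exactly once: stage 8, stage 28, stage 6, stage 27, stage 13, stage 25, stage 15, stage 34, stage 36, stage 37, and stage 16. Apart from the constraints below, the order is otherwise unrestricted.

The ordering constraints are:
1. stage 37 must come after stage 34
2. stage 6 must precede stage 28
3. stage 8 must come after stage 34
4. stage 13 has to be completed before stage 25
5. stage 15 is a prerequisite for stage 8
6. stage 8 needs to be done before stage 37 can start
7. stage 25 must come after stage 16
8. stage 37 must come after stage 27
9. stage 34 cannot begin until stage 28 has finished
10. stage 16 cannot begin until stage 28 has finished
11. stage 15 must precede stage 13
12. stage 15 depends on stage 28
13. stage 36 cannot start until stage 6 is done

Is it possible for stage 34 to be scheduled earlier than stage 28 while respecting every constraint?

No

The constraints give a chain stage 28 → stage 34, which forces stage 28 before stage 34.
So no valid ordering can have stage 34 before stage 28.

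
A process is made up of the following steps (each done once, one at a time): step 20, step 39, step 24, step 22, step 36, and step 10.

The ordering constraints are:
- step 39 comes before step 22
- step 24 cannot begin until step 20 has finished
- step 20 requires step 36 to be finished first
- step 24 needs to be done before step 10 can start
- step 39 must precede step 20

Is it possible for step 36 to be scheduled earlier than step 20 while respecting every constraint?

Step 36 is actually forced before step 20 by the constraints, so certainly some valid ordering has step 36 first.

Yes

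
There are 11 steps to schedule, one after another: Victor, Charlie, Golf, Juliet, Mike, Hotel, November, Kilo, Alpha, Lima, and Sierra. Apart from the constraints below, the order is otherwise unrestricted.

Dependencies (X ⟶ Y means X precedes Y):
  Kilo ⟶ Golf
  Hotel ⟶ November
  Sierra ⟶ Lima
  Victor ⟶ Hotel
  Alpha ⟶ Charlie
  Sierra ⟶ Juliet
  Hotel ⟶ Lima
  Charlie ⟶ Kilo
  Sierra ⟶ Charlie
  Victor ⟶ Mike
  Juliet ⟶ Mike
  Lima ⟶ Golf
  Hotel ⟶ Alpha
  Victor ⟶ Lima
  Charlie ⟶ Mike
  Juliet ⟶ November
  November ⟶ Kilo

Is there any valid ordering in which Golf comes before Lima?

Following Lima → Golf, Lima must precede Golf in every valid ordering.
Hence Golf can never be scheduled before Lima.

No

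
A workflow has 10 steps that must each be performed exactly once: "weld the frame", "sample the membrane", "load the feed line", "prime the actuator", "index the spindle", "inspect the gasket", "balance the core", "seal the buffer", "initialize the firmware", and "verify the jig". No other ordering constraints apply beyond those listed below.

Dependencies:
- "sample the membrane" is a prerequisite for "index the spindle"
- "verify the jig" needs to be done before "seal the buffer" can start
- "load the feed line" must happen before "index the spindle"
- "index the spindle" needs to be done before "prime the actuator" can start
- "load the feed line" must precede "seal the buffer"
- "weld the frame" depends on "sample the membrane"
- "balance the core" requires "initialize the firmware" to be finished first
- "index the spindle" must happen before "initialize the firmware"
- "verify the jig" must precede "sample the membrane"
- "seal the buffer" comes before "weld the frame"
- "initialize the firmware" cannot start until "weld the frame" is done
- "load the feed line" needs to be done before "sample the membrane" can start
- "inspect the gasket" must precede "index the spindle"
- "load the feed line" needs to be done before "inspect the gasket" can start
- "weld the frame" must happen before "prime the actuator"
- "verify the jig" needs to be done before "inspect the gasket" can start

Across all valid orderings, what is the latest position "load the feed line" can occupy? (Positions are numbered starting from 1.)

The steps that are forced after "load the feed line", directly or by a chain of constraints, are "weld the frame", "sample the membrane", "prime the actuator", "index the spindle", "inspect the gasket", "balance the core", "seal the buffer", "initialize the firmware". That's 8 steps.
So at least 8 steps follow "load the feed line", putting "load the feed line" no later than position 2. That position is achievable by scheduling everything else first.

2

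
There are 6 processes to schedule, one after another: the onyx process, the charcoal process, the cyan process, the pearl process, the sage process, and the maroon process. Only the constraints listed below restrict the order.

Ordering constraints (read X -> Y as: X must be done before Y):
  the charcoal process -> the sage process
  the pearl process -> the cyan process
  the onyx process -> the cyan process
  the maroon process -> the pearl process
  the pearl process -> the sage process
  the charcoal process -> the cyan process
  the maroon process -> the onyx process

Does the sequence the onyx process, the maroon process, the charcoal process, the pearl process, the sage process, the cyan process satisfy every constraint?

Here the maroon process comes after the onyx process.
That contradicts the constraint that the maroon process must precede the onyx process.

No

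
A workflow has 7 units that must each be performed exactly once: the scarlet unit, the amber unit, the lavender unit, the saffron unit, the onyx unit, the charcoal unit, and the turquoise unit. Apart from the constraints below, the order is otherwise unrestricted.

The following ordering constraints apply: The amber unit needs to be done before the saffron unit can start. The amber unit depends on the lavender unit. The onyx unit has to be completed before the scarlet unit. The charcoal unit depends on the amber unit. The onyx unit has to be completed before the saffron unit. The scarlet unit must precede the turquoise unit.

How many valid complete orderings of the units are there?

The units with no prerequisites are the lavender unit, the onyx unit; any of them can be placed first.
Enumerating by repeatedly choosing an available unit (one whose prerequisites are all placed) gives 65 distinct complete orderings.

65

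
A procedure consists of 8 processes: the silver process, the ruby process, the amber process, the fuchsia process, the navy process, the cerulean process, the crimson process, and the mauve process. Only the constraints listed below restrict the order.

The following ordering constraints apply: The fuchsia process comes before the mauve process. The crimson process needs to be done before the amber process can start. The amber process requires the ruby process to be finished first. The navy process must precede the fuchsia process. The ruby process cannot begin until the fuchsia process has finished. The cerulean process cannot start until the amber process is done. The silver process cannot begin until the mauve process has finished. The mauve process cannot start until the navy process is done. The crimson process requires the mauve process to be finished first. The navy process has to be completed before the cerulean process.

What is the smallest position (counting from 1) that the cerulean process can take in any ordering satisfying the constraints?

The processes that are forced before the cerulean process, directly or transitively, are the ruby process, the amber process, the fuchsia process, the navy process, the crimson process, the mauve process. That's 6 processes.
So at minimum 6 processes come before the cerulean process, putting the cerulean process no earlier than position 7. That position is achievable by scheduling exactly those predecessors first.

7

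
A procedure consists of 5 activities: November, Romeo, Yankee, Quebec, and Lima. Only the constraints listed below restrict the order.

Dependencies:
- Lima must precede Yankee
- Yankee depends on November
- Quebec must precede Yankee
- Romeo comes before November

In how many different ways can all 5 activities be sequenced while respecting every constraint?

12

3 activities have no prerequisites (Romeo, Quebec, Lima), so any of them could come first.
Counting all ways to extend the partial order to a total order gives 12.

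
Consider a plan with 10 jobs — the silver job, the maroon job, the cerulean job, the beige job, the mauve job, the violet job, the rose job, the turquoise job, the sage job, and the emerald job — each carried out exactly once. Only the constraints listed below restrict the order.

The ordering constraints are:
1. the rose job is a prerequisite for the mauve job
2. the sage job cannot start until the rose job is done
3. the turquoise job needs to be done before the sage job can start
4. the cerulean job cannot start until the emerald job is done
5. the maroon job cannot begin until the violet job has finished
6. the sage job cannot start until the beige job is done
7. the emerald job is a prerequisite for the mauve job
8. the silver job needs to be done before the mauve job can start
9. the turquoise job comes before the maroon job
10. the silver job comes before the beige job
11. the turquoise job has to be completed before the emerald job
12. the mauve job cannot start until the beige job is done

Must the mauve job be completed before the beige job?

There is a chain the beige job → the mauve job, which puts the beige job before the mauve job.
So the mauve job does not have to come before the beige job — it cannot.

No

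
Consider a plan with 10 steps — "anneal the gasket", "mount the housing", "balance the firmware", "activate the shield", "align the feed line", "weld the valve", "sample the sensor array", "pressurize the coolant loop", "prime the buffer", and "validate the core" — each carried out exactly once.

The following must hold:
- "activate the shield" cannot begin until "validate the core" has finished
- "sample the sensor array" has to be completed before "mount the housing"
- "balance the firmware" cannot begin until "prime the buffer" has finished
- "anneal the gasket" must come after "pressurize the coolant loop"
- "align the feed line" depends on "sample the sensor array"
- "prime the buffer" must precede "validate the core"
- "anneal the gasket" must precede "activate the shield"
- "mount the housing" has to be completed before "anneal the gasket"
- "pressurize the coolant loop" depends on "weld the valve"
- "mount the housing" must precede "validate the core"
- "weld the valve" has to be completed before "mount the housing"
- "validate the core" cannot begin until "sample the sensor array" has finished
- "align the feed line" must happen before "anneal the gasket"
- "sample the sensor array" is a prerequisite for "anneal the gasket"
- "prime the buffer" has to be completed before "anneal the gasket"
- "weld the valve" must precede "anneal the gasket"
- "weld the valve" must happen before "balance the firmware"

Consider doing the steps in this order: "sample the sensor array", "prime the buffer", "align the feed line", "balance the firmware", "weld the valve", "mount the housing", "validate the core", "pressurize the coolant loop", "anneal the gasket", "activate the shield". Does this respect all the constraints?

No

Here "weld the valve" comes after "balance the firmware".
That contradicts the constraint that "weld the valve" must precede "balance the firmware".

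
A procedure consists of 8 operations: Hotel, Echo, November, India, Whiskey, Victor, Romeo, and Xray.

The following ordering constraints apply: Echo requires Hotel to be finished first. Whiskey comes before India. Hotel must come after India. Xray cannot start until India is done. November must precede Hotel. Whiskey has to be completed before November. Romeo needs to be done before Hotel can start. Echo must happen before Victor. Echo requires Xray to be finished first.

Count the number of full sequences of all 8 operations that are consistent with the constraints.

23

2 operations have no prerequisites (Whiskey, Romeo), so any of them could come first.
Counting all ways to extend the partial order to a total order gives 23.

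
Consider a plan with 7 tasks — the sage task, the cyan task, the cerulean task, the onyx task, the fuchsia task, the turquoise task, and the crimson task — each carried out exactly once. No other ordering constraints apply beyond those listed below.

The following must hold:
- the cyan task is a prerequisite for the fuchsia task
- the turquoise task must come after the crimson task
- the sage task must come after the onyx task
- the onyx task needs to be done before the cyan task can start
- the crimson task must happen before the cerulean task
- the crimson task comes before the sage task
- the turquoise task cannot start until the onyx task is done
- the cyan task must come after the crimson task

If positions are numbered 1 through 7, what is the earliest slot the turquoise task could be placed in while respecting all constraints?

3

The tasks that are forced before the turquoise task, directly or transitively, are the onyx task, the crimson task. That's 2 tasks.
With 2 mandatory predecessors, the earliest the turquoise task can sit is position 2+1 = 3, and placing just those 2 first achieves it.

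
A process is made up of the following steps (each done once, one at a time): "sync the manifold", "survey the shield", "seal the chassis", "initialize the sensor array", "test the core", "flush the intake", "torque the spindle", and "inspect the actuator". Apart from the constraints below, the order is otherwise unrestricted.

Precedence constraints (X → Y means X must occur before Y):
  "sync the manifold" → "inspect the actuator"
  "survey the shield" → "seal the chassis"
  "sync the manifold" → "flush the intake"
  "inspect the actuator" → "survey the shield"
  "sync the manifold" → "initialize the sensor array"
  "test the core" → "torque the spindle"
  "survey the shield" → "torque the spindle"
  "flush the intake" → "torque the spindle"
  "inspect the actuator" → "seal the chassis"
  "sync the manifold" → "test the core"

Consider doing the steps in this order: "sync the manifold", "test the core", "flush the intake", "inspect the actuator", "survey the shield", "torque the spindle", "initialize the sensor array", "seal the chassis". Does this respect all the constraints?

Checking each listed constraint against this order: for instance, "sync the manifold" is in position 1 and "initialize the sensor array" in position 7, so that constraint holds — and the remaining constraints check out the same way.

Yes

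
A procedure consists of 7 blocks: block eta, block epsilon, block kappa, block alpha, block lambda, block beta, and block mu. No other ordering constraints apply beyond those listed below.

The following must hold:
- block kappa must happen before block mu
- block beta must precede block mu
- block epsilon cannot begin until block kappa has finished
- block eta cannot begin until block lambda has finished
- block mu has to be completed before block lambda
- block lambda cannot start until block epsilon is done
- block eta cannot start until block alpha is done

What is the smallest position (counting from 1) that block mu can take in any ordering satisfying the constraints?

3

The blocks that are forced before block mu, directly or transitively, are block kappa, block beta. That's 2 blocks.
So at minimum 2 blocks come before block mu, putting block mu no earlier than position 3. That position is achievable by scheduling exactly those predecessors first.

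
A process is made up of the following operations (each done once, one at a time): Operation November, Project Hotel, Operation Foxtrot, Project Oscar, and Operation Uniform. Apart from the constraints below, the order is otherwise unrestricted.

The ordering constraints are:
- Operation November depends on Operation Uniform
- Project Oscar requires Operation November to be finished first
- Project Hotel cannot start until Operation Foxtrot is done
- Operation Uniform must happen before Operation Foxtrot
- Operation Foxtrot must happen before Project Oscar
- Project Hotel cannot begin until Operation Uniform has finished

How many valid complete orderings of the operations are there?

5

Only Operation Uniform has no prerequisites, so it must go first.
Systematically extending each partial ordering one operation at a time and counting, there are 5 complete orderings.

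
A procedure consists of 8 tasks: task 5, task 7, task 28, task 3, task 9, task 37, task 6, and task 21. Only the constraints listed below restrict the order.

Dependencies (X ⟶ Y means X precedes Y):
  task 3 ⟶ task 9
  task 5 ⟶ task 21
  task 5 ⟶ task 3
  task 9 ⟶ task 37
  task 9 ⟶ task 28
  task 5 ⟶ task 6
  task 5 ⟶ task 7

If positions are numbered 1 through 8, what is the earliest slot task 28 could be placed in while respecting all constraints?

4

Working backwards through the constraints from task 28, its full set of required predecessors is task 5, task 3, task 9 — 3 of them.
With 3 mandatory predecessors, the earliest task 28 can sit is position 3+1 = 4, and placing just those 3 first achieves it.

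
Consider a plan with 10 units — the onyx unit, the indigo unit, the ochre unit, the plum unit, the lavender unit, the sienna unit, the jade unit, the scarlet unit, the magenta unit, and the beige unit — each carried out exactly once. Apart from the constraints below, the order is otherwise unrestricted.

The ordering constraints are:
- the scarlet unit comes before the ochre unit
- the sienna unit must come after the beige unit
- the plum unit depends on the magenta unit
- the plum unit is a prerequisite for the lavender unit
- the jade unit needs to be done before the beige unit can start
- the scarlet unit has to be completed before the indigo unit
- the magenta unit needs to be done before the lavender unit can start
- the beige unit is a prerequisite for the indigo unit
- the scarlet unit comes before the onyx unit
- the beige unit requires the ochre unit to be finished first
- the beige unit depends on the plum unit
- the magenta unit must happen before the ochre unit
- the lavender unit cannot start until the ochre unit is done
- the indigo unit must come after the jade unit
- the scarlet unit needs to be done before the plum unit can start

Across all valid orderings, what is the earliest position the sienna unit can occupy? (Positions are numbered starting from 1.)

Working backwards through the constraints from the sienna unit, its full set of required predecessors is the ochre unit, the plum unit, the jade unit, the scarlet unit, the magenta unit, the beige unit — 6 of them.
So at minimum 6 units come before the sienna unit, putting the sienna unit no earlier than position 7. That position is achievable by scheduling exactly those predecessors first.

7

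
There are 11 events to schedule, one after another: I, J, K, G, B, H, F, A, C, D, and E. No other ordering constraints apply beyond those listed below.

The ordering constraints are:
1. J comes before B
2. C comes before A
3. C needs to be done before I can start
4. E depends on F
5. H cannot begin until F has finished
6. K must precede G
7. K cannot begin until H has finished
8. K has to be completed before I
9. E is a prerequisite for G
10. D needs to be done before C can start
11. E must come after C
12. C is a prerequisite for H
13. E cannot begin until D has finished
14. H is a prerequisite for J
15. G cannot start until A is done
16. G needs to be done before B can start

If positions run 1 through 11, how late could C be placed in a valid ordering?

The events that are forced after C, directly or by a chain of constraints, are I, J, K, G, B, H, A, E. That's 8 events.
With 8 mandatory successors out of 11 events total, the latest slot for C is 11−8 = 3, and it's reachable by doing all non-successors before C.

3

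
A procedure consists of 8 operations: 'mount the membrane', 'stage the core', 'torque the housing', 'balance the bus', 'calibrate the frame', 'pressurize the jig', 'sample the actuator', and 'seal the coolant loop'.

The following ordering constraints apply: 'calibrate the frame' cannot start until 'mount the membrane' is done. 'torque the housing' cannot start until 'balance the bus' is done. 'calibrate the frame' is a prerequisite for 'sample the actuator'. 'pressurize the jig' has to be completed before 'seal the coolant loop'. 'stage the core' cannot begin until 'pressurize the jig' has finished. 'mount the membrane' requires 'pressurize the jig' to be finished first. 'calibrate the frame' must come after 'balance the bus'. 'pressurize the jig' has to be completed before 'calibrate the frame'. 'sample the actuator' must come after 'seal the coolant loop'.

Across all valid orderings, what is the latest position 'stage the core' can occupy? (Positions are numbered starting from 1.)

No constraint forces any operation after 'stage the core', so it can be placed last, in position 8.

8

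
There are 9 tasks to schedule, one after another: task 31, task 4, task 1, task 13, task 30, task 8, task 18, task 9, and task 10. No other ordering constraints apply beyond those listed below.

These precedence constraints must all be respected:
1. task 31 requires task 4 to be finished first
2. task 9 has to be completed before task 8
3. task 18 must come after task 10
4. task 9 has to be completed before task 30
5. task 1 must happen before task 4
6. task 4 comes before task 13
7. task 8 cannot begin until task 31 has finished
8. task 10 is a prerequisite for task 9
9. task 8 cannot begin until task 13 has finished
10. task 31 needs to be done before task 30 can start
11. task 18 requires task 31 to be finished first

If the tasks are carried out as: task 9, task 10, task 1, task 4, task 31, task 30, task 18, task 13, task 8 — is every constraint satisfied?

No

The sequence places task 9 ahead of task 10.
But one of the constraints requires task 10 before task 9, so this ordering violates it.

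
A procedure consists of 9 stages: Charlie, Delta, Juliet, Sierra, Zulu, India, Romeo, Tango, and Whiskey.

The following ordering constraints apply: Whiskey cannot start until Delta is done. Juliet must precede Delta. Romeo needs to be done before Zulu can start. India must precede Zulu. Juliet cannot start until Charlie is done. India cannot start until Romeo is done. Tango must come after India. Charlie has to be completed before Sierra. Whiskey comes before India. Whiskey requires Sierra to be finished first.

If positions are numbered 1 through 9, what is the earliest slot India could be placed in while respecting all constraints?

7

Working backwards through the constraints from India, its full set of required predecessors is Charlie, Delta, Juliet, Sierra, Romeo, Whiskey — 6 of them.
With 6 mandatory predecessors, the earliest India can sit is position 6+1 = 7, and placing just those 6 first achieves it.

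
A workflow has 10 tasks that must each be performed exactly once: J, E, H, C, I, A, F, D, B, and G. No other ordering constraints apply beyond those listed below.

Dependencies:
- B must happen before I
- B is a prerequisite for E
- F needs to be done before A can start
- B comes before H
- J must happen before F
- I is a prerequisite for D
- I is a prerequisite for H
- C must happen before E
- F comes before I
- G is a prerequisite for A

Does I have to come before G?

No

I and G are not related by any chain of constraints.
So I can come before G or after — it is not forced.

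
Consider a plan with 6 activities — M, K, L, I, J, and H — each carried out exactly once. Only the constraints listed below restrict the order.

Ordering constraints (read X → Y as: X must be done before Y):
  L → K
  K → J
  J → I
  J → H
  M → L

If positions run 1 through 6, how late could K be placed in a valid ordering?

3

Following every chain forward from K, the activities that must come later are I, J, H — 3 of them.
So at least 3 activities follow K, putting K no later than position 3. That position is achievable by scheduling everything else first.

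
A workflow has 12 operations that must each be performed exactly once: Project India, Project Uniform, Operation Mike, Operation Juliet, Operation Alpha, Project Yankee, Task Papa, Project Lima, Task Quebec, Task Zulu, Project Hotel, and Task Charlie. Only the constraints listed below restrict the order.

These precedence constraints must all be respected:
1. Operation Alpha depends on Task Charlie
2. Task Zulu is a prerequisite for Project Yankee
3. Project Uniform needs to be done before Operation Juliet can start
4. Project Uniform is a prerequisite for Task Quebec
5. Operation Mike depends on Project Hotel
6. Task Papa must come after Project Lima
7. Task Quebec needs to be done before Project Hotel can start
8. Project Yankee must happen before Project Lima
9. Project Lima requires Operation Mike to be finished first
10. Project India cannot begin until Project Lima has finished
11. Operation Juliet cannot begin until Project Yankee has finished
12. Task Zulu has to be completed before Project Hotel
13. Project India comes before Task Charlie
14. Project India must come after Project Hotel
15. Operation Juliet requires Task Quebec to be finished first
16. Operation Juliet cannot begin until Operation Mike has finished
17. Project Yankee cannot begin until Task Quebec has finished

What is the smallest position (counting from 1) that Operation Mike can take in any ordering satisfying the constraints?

5

Working backwards through the constraints from Operation Mike, its full set of required predecessors is Project Uniform, Task Quebec, Task Zulu, Project Hotel — 4 of them.
So at minimum 4 operations come before Operation Mike, putting Operation Mike no earlier than position 5. That position is achievable by scheduling exactly those predecessors first.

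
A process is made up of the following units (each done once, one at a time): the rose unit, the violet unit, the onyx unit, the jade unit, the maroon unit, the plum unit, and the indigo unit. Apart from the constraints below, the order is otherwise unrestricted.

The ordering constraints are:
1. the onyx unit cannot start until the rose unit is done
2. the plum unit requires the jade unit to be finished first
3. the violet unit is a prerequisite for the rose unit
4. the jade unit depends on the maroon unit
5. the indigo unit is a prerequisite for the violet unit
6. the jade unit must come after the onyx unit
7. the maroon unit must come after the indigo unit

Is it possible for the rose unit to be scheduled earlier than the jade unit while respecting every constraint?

Every valid ordering already has the rose unit before the jade unit (the constraints require it), so in particular at least one does.

Yes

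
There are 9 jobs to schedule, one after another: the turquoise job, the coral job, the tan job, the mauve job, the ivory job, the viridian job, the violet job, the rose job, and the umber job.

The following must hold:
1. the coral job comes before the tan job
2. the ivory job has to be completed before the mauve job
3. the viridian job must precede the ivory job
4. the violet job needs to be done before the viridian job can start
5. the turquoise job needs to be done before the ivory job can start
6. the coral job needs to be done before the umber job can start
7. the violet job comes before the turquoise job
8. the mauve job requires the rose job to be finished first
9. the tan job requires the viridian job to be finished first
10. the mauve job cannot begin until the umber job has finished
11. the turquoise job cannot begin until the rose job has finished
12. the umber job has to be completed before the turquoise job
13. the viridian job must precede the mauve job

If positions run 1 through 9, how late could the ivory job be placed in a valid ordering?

8

The only job forced after the ivory job (directly or by a chain) is the mauve job.
So at least 1 job follows the ivory job, putting the ivory job no later than position 8. That position is achievable by scheduling everything else first.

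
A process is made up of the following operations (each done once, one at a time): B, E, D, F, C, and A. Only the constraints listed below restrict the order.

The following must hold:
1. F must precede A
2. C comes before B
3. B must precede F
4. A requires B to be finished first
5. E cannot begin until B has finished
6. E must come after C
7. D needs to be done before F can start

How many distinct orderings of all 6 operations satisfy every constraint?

10

2 operations have no prerequisites (D, C), so any of them could come first.
Enumerating by repeatedly choosing an available operation (one whose prerequisites are all placed) gives 10 distinct complete orderings.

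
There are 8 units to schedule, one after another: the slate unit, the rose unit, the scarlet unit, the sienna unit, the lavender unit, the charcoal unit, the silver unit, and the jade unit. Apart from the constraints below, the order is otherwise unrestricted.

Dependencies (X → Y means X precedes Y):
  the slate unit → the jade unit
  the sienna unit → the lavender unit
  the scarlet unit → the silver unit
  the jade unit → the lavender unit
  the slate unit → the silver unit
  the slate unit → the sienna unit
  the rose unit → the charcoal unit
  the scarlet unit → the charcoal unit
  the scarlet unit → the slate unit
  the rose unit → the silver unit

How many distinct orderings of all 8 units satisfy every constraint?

176

2 units have no prerequisites (the rose unit, the scarlet unit), so any of them could come first.
Systematically extending each partial ordering one unit at a time and counting, there are 176 complete orderings.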